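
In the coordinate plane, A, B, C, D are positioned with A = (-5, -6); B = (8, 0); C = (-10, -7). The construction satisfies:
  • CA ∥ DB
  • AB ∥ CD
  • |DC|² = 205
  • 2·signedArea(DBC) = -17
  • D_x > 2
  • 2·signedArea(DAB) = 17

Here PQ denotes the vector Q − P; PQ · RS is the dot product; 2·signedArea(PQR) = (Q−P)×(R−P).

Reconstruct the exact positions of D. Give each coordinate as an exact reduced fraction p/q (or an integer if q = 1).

1. D_x = 3  [CA ∥ DB ∩ AB ∥ CD]
2. D_y = -1  [CA ∥ DB ∩ AB ∥ CD]
   → D = (3, -1)

D = (3, -1)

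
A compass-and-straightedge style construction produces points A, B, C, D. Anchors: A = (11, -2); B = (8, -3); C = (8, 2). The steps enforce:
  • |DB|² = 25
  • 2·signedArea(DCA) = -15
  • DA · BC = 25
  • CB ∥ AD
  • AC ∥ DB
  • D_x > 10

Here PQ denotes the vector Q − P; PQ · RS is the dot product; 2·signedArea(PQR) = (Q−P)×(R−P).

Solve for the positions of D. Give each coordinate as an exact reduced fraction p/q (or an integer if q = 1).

1. D_x = 11  [AC ∥ DB ∩ CB ∥ AD]
2. D_y = -7  [AC ∥ DB ∩ CB ∥ AD]
   → D = (11, -7)

D = (11, -7)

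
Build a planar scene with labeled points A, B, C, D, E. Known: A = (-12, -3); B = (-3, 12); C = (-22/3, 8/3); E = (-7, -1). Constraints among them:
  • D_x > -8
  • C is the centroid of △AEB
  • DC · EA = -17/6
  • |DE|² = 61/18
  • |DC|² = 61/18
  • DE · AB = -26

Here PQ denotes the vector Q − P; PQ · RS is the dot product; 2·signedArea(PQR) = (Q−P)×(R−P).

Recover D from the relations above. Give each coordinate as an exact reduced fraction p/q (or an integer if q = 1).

D = (-43/6, 5/6)

1. D_x = -43/6  [DC · EA = -17/6 ∩ DE · AB = -26]
2. D_y = 5/6  [DC · EA = -17/6 ∩ DE · AB = -26]
   → D = (-43/6, 5/6)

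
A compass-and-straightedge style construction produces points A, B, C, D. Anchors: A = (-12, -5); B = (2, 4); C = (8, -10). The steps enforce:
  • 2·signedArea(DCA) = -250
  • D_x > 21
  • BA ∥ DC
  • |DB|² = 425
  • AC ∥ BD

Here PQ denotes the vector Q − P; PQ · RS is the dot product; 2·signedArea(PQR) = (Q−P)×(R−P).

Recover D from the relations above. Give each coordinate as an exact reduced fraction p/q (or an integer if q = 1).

D = (22, -1)

1. D_x = 22  [BA ∥ DC ∩ AC ∥ BD]
2. D_y = -1  [BA ∥ DC ∩ AC ∥ BD]
   → D = (22, -1)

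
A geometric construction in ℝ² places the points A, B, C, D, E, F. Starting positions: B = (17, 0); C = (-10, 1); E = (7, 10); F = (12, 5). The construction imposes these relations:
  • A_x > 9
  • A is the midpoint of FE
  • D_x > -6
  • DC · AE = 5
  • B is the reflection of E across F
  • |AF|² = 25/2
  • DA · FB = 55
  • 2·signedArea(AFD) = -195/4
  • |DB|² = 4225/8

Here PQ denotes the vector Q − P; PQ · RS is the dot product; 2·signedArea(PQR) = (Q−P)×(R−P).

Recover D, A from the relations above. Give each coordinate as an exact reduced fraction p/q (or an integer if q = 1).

A = (19/2, 15/2)
D = (-23/4, 13/4)

1. A_x = 19/2  [A is the midpoint of FE]
2. A_y = 15/2  [A is the midpoint of FE]
   → A = (19/2, 15/2)
3. D_x = -23/4  [DC · AE = 5 ∩ 2·signedArea(AFD) = -195/4]
4. D_y = 13/4  [DC · AE = 5 ∩ 2·signedArea(AFD) = -195/4]
   → D = (-23/4, 13/4)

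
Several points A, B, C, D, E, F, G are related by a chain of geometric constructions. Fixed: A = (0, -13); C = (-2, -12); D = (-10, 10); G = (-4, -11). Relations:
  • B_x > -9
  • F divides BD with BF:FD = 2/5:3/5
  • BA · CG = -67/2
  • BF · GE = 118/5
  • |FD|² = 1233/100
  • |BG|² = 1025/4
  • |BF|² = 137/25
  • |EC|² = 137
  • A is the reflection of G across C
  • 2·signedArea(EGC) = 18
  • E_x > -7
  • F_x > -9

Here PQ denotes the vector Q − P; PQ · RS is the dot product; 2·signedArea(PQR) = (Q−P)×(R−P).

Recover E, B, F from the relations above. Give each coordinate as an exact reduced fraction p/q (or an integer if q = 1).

1. B_x = -8  [line 2·x + -1·y + 41/2 = 0 ∩ |BG|² = 1025/4]
2. B_y = 9/2  [line 2·x + -1·y + 41/2 = 0 ∩ |BG|² = 1025/4]
   → B = (-8, 9/2)
3. F_x = -44/5  [F divides BD with BF:FD = 2/5:3/5]
4. F_y = 67/10  [F divides BD with BF:FD = 2/5:3/5]
   → F = (-44/5, 67/10)
5. E_x = -6  [2·signedArea(EGC) = 18 ∩ BF · GE = 118/5]
6. E_y = -1  [2·signedArea(EGC) = 18 ∩ BF · GE = 118/5]
   → E = (-6, -1)

B = (-8, 9/2)
E = (-6, -1)
F = (-44/5, 67/10)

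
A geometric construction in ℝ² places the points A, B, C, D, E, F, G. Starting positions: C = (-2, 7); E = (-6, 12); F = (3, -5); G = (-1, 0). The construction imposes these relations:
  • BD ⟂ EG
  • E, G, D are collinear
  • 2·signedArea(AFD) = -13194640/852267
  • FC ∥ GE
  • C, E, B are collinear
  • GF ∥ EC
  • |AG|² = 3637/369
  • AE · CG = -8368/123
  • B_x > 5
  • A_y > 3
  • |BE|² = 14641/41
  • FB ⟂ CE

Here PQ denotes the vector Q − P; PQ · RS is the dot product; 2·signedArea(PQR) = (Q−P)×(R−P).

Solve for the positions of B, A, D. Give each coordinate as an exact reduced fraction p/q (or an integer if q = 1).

1. B_x = 238/41  [C, E, B are collinear ∩ FB ⟂ CE]
2. B_y = -113/41  [C, E, B are collinear ∩ FB ⟂ CE]
   → B = (238/41, -113/41)
3. A_x = -49/123  [line -1·x + 7·y + -2702/123 = 0 ∩ |AG|² = 3637/369]
4. A_y = 379/123  [line -1·x + 7·y + -2702/123 = 0 ∩ |AG|² = 3637/369]
   → A = (-49/123, 379/123)
5. D_x = 6826/6929  [2·signedArea(AFD) = -13194640/852267 ∩ E, G, D are collinear]
6. D_y = -33012/6929  [2·signedArea(AFD) = -13194640/852267 ∩ E, G, D are collinear]
   → D = (6826/6929, -33012/6929)

A = (-49/123, 379/123)
B = (238/41, -113/41)
D = (6826/6929, -33012/6929)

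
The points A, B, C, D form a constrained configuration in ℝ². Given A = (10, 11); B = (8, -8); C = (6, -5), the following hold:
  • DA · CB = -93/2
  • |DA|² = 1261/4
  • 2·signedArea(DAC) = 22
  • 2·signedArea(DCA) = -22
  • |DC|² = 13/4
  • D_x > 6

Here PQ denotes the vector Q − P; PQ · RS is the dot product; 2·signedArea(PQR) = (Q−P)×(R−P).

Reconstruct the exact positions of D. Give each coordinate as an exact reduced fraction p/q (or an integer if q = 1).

1. D_x = 7  [2·signedArea(DAC) = 22 ∩ DA · CB = -93/2]
2. D_y = -13/2  [2·signedArea(DAC) = 22 ∩ DA · CB = -93/2]
   → D = (7, -13/2)

D = (7, -13/2)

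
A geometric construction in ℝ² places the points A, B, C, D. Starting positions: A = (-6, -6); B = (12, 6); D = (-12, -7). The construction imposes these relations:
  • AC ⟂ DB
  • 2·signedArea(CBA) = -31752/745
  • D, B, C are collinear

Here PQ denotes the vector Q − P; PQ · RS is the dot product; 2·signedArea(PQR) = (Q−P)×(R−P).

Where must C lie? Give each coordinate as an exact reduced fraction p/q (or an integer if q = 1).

1. C_x = -5172/745  [D, B, C are collinear ∩ AC ⟂ DB]
2. C_y = -3174/745  [D, B, C are collinear ∩ AC ⟂ DB]
   → C = (-5172/745, -3174/745)

C = (-5172/745, -3174/745)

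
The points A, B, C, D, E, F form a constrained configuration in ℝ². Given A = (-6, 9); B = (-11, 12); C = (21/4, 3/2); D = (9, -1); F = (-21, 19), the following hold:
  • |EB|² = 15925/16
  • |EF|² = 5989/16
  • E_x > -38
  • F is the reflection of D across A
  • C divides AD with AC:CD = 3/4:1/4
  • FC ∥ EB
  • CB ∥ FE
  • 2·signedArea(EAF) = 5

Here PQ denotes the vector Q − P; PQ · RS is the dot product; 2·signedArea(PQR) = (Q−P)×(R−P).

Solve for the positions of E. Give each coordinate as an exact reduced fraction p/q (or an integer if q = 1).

E = (-149/4, 59/2)

1. E_x = -149/4  [FC ∥ EB ∩ CB ∥ FE]
2. E_y = 59/2  [FC ∥ EB ∩ CB ∥ FE]
   → E = (-149/4, 59/2)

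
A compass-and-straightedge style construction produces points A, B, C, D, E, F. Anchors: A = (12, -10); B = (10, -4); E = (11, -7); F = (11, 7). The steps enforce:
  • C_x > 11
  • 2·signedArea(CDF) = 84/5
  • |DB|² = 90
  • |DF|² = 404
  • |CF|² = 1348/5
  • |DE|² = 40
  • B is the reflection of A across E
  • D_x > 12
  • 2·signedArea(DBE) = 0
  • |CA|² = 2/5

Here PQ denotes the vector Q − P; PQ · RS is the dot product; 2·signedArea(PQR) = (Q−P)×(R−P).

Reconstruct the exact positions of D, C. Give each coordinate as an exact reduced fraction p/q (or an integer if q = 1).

C = (59/5, -47/5)
D = (13, -13)

1. D_x = 13  [line 3·x + 1·y + -26 = 0 ∩ |DB|² = 90]
2. D_y = -13  [line 3·x + 1·y + -26 = 0 ∩ |DB|² = 90]
   → D = (13, -13)
3. C_x = 59/5  [line -20·x + -2·y + 1086/5 = 0 ∩ |CF|² = 1348/5]
4. C_y = -47/5  [line -20·x + -2·y + 1086/5 = 0 ∩ |CF|² = 1348/5]
   → C = (59/5, -47/5)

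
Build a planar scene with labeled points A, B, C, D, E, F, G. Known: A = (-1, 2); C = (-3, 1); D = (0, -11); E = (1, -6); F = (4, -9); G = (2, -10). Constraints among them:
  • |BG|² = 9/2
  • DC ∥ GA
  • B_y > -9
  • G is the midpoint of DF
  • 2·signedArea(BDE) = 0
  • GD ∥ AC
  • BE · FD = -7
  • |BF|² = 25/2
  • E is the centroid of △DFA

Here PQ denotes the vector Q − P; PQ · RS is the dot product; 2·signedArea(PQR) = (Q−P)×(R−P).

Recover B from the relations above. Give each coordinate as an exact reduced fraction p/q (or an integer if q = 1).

1. B_x = 1/2  [2·signedArea(BDE) = 0 ∩ BE · FD = -7]
2. B_y = -17/2  [2·signedArea(BDE) = 0 ∩ BE · FD = -7]
   → B = (1/2, -17/2)

B = (1/2, -17/2)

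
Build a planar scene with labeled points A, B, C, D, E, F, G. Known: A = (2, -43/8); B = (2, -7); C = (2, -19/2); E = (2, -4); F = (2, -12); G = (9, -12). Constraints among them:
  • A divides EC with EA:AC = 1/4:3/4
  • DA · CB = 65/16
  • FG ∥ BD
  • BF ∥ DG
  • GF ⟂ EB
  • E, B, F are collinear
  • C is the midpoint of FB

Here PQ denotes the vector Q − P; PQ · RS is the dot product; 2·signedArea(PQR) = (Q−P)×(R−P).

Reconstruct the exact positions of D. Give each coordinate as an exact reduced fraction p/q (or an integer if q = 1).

D = (9, -7)

1. D_x = 9  [BF ∥ DG ∩ FG ∥ BD]
2. D_y = -7  [BF ∥ DG ∩ FG ∥ BD]
   → D = (9, -7)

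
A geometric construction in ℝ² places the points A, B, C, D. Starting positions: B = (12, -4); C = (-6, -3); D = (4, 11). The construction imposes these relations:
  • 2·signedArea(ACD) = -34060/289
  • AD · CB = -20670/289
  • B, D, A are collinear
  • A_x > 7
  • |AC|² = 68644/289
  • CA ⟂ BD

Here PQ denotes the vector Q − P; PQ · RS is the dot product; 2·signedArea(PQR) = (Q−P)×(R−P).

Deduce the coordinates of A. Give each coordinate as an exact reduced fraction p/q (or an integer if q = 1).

1. A_x = 2196/289  [B, D, A are collinear ∩ CA ⟂ BD]
2. A_y = 1229/289  [B, D, A are collinear ∩ CA ⟂ BD]
   → A = (2196/289, 1229/289)

A = (2196/289, 1229/289)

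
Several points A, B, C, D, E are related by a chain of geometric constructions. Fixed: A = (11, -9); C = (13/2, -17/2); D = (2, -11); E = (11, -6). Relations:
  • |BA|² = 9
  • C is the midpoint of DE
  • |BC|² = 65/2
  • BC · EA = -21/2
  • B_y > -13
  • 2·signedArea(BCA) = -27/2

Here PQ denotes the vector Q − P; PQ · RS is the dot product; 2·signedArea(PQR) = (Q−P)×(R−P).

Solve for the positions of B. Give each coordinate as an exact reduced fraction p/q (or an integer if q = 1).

B = (11, -12)

1. B_x = 11  [2·signedArea(BCA) = -27/2 ∩ BC · EA = -21/2]
2. B_y = -12  [2·signedArea(BCA) = -27/2 ∩ BC · EA = -21/2]
   → B = (11, -12)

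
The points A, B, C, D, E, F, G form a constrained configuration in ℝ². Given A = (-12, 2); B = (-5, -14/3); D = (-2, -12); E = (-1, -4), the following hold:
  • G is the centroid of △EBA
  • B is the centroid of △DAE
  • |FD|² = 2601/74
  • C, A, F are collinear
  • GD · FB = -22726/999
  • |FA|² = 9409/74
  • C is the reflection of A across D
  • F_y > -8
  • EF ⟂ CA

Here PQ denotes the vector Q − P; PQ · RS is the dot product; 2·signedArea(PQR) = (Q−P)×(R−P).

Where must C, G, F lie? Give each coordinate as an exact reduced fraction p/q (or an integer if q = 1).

C = (8, -26)
F = (-403/74, -531/74)
G = (-6, -20/9)

1. C_x = 8  [C is the reflection of A across D]
2. C_y = -26  [C is the reflection of A across D]
   → C = (8, -26)
3. G_x = -6  [G is the centroid of △EBA]
4. G_y = -20/9  [G is the centroid of △EBA]
   → G = (-6, -20/9)
5. F_x = -403/74  [C, A, F are collinear ∩ EF ⟂ CA]
6. F_y = -531/74  [C, A, F are collinear ∩ EF ⟂ CA]
   → F = (-403/74, -531/74)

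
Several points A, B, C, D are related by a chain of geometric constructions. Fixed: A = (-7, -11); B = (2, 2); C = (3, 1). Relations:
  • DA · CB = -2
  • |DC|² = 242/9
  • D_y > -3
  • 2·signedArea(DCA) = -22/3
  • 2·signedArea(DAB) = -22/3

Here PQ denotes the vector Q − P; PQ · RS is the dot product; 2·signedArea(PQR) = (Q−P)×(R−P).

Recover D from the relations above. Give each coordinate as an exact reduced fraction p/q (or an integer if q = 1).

D = (-2/3, -8/3)

1. D_x = -2/3  [2·signedArea(DCA) = -22/3 ∩ DA · CB = -2]
2. D_y = -8/3  [2·signedArea(DCA) = -22/3 ∩ DA · CB = -2]
   → D = (-2/3, -8/3)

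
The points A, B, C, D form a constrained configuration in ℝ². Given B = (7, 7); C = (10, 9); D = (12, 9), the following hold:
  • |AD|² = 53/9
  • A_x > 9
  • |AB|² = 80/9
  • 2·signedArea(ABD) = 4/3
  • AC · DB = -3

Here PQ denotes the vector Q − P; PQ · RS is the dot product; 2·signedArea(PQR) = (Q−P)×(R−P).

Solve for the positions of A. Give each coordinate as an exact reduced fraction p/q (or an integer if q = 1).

1. A_x = 29/3  [AC · DB = -3 ∩ 2·signedArea(ABD) = 4/3]
2. A_y = 25/3  [AC · DB = -3 ∩ 2·signedArea(ABD) = 4/3]
   → A = (29/3, 25/3)

A = (29/3, 25/3)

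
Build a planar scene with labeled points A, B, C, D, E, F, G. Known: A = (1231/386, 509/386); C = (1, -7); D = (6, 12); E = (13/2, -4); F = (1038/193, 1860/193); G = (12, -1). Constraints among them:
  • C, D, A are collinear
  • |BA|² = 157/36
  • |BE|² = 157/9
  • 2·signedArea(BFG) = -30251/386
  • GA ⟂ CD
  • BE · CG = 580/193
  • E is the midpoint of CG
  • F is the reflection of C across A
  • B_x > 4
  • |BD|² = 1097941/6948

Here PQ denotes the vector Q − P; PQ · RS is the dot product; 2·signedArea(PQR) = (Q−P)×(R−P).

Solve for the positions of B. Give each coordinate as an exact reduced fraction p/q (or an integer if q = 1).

B = (1657/386, -263/579)

1. B_x = 1657/386  [BE · CG = 580/193 ∩ 2·signedArea(BFG) = -30251/386]
2. B_y = -263/579  [BE · CG = 580/193 ∩ 2·signedArea(BFG) = -30251/386]
   → B = (1657/386, -263/579)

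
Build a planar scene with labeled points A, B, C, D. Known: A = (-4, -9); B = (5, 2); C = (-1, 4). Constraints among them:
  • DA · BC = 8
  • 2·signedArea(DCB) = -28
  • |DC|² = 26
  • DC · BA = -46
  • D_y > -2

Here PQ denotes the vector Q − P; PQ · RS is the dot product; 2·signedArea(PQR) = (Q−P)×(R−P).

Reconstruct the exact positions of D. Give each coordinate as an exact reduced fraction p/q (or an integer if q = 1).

D = (0, -1)

1. D_x = 0  [DA · BC = 8 ∩ DC · BA = -46]
2. D_y = -1  [DA · BC = 8 ∩ DC · BA = -46]
   → D = (0, -1)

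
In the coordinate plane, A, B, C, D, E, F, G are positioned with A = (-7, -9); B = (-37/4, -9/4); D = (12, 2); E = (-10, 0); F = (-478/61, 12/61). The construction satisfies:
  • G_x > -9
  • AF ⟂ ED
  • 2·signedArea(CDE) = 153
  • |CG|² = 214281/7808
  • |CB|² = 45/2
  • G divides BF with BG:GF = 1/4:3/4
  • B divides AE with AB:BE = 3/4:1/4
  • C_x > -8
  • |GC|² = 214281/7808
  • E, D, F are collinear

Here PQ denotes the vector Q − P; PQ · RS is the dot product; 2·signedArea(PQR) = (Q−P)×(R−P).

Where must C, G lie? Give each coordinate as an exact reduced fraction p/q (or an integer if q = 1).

1. C_x = -31/4  [line 2·x + -22·y + -133 = 0 ∩ |CB|² = 45/2]
2. C_y = -27/4  [line 2·x + -22·y + -133 = 0 ∩ |CB|² = 45/2]
   → C = (-31/4, -27/4)
3. G_x = -8683/976  [G divides BF with BG:GF = 1/4:3/4]
4. G_y = -1599/976  [G divides BF with BG:GF = 1/4:3/4]
   → G = (-8683/976, -1599/976)

C = (-31/4, -27/4)
G = (-8683/976, -1599/976)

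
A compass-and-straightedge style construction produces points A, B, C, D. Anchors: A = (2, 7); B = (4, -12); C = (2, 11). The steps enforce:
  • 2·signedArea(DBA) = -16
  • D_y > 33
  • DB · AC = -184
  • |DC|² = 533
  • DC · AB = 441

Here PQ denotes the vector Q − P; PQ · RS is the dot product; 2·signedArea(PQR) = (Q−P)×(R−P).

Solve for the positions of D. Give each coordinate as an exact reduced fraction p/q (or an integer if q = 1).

D = (0, 34)

1. D_x = 0  [DC · AB = 441 ∩ 2·signedArea(DBA) = -16]
2. D_y = 34  [DC · AB = 441 ∩ 2·signedArea(DBA) = -16]
   → D = (0, 34)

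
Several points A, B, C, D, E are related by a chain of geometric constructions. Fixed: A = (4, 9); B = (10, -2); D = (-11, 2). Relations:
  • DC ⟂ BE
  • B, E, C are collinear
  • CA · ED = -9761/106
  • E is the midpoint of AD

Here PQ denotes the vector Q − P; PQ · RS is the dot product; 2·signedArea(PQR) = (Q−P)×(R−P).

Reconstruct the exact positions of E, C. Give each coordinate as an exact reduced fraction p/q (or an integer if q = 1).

1. E_x = -7/2  [E is the midpoint of AD]
2. E_y = 11/2  [E is the midpoint of AD]
   → E = (-7/2, 11/2)
3. C_x = -821/106  [B, E, C are collinear ∩ DC ⟂ BE]
4. C_y = 833/106  [B, E, C are collinear ∩ DC ⟂ BE]
   → C = (-821/106, 833/106)

C = (-821/106, 833/106)
E = (-7/2, 11/2)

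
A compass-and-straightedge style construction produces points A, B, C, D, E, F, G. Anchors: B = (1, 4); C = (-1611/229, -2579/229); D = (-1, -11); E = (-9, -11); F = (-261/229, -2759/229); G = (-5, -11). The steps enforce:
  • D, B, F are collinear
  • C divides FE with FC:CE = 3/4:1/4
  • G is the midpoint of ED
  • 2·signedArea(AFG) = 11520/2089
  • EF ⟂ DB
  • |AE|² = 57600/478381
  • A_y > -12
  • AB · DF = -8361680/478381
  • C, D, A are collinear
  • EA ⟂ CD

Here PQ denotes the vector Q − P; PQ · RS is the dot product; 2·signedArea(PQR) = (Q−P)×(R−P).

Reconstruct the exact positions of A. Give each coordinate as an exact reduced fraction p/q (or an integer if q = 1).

1. A_x = -4298229/478381  [C, D, A are collinear ∩ EA ⟂ CD]
2. A_y = -5428031/478381  [C, D, A are collinear ∩ EA ⟂ CD]
   → A = (-4298229/478381, -5428031/478381)

A = (-4298229/478381, -5428031/478381)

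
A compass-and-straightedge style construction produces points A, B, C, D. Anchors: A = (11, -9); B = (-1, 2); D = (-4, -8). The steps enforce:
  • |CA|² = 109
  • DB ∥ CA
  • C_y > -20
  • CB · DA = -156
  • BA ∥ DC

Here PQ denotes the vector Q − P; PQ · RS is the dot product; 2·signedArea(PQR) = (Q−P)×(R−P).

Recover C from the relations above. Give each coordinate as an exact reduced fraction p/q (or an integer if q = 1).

C = (8, -19)

1. C_x = 8  [DB ∥ CA ∩ BA ∥ DC]
2. C_y = -19  [DB ∥ CA ∩ BA ∥ DC]
   → C = (8, -19)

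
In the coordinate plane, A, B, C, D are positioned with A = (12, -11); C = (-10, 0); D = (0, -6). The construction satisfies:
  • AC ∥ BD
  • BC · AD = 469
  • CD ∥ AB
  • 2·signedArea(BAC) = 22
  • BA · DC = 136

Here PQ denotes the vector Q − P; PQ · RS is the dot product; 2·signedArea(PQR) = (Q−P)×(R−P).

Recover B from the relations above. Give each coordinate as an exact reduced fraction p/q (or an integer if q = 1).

1. B_x = 22  [AC ∥ BD ∩ CD ∥ AB]
2. B_y = -17  [AC ∥ BD ∩ CD ∥ AB]
   → B = (22, -17)

B = (22, -17)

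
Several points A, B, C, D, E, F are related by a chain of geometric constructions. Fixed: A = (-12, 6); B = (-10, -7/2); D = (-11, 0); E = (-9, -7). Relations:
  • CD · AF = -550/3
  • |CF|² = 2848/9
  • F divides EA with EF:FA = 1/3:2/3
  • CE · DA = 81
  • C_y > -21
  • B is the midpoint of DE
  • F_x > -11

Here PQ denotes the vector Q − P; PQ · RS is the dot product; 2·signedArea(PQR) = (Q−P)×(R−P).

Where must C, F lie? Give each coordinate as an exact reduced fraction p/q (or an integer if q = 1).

C = (-6, -20)
F = (-10, -8/3)

1. F_x = -10  [F divides EA with EF:FA = 1/3:2/3]
2. F_y = -8/3  [F divides EA with EF:FA = 1/3:2/3]
   → F = (-10, -8/3)
3. C_x = -6  [CD · AF = -550/3 ∩ CE · DA = 81]
4. C_y = -20  [CD · AF = -550/3 ∩ CE · DA = 81]
   → C = (-6, -20)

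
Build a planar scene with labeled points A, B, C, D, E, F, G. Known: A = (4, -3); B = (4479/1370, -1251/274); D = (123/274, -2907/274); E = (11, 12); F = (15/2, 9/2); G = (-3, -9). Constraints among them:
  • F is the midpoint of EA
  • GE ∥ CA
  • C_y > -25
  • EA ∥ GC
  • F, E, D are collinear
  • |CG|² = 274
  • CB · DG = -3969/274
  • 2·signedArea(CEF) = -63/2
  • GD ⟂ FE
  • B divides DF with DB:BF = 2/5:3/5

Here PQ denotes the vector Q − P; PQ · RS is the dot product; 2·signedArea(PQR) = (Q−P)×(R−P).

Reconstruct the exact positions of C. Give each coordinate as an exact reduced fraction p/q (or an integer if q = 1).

1. C_x = -10  [GE ∥ CA ∩ EA ∥ GC]
2. C_y = -24  [GE ∥ CA ∩ EA ∥ GC]
   → C = (-10, -24)

C = (-10, -24)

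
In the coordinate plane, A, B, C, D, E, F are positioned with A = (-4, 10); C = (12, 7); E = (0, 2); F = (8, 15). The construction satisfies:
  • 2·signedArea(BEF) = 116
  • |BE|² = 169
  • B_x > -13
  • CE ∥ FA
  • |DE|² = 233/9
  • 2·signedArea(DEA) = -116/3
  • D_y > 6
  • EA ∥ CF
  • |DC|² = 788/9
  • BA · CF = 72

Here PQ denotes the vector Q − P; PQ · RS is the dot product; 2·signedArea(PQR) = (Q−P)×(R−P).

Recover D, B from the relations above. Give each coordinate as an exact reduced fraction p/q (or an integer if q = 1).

B = (-12, -3)
D = (8/3, 19/3)

1. D_x = 8/3  [line -8·x + -4·y + 140/3 = 0 ∩ |DC|² = 788/9]
2. D_y = 19/3  [line -8·x + -4·y + 140/3 = 0 ∩ |DC|² = 788/9]
   → D = (8/3, 19/3)
3. B_x = -12  [2·signedArea(BEF) = 116 ∩ BA · CF = 72]
4. B_y = -3  [2·signedArea(BEF) = 116 ∩ BA · CF = 72]
   → B = (-12, -3)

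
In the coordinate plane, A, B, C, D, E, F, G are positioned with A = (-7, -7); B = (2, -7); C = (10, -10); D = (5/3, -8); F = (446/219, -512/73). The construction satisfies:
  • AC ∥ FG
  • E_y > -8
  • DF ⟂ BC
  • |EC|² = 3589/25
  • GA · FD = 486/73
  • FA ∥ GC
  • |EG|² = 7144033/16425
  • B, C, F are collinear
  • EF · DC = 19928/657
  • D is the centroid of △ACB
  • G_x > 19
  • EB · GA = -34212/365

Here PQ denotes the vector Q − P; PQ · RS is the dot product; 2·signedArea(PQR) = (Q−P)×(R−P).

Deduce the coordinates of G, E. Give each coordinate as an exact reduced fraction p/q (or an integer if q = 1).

1. G_x = 4169/219  [FA ∥ GC ∩ AC ∥ FG]
2. G_y = -731/73  [FA ∥ GC ∩ AC ∥ FG]
   → G = (4169/219, -731/73)
3. E_x = -8/5  [EB · GA = -34212/365 ∩ EF · DC = 19928/657]
4. E_y = -7  [EB · GA = -34212/365 ∩ EF · DC = 19928/657]
   → E = (-8/5, -7)

E = (-8/5, -7)
G = (4169/219, -731/73)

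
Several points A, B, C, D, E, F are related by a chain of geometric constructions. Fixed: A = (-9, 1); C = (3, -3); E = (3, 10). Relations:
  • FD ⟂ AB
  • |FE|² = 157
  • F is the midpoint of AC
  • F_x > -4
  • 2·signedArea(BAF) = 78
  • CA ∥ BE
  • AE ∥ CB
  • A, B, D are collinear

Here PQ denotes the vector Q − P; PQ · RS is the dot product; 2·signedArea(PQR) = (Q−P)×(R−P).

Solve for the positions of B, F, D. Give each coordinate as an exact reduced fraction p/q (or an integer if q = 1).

B = (15, 6)
D = (-2193/601, 1271/601)
F = (-3, -1)

1. B_x = 15  [CA ∥ BE ∩ AE ∥ CB]
2. B_y = 6  [CA ∥ BE ∩ AE ∥ CB]
   → B = (15, 6)
3. F_x = -3  [F is the midpoint of AC]
4. F_y = -1  [F is the midpoint of AC]
   → F = (-3, -1)
5. D_x = -2193/601  [A, B, D are collinear ∩ FD ⟂ AB]
6. D_y = 1271/601  [A, B, D are collinear ∩ FD ⟂ AB]
   → D = (-2193/601, 1271/601)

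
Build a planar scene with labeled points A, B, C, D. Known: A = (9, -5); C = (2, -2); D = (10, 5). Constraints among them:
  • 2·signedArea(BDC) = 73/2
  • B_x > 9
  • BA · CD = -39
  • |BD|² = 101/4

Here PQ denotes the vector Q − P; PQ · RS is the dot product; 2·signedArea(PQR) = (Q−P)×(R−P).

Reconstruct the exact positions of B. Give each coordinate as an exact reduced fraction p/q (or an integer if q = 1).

B = (19/2, 0)

1. B_x = 19/2  [BA · CD = -39 ∩ 2·signedArea(BDC) = 73/2]
2. B_y = 0  [BA · CD = -39 ∩ 2·signedArea(BDC) = 73/2]
   → B = (19/2, 0)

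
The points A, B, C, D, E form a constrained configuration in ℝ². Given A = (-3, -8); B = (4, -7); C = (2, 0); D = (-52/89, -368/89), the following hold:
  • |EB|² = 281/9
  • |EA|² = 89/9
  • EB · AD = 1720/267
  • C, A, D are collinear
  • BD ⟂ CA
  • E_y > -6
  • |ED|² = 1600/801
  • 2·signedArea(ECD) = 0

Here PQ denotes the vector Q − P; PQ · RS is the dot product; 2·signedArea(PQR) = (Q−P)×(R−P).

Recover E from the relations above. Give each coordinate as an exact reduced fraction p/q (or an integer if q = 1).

E = (-4/3, -16/3)

1. E_x = -4/3  [2·signedArea(ECD) = 0 ∩ EB · AD = 1720/267]
2. E_y = -16/3  [2·signedArea(ECD) = 0 ∩ EB · AD = 1720/267]
   → E = (-4/3, -16/3)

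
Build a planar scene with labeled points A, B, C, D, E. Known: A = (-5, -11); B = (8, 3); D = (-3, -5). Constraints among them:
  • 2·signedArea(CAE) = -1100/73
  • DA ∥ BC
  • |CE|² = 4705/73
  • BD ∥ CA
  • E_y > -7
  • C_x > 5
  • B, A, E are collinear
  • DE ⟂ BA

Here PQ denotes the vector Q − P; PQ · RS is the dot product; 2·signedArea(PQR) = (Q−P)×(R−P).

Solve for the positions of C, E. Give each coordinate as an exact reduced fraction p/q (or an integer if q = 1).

1. C_x = 6  [BD ∥ CA ∩ DA ∥ BC]
2. C_y = -3  [BD ∥ CA ∩ DA ∥ BC]
   → C = (6, -3)
3. E_x = -79/73  [B, A, E are collinear ∩ DE ⟂ BA]
4. E_y = -495/73  [B, A, E are collinear ∩ DE ⟂ BA]
   → E = (-79/73, -495/73)

C = (6, -3)
E = (-79/73, -495/73)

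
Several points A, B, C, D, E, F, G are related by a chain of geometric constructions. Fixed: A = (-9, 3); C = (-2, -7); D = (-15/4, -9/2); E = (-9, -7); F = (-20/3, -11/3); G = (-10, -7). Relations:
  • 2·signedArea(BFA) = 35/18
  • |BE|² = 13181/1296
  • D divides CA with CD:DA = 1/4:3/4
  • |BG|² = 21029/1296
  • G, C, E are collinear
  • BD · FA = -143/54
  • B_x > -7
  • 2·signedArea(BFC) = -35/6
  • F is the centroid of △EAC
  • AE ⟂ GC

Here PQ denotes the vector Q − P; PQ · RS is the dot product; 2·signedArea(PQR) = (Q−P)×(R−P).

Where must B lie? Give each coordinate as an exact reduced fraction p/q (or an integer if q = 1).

B = (-233/36, -91/18)

1. B_x = -233/36  [2·signedArea(BFA) = 35/18 ∩ BD · FA = -143/54]
2. B_y = -91/18  [2·signedArea(BFA) = 35/18 ∩ BD · FA = -143/54]
   → B = (-233/36, -91/18)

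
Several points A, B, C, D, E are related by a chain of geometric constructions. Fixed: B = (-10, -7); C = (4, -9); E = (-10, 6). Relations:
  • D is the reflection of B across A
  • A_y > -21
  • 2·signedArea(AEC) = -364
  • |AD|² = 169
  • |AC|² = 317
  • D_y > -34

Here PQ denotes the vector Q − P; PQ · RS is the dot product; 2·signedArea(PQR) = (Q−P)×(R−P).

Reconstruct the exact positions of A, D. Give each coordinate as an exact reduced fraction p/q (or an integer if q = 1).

A = (-10, -20)
D = (-10, -33)

1. A_x = -10  [line 15·x + 14·y + 430 = 0 ∩ |AC|² = 317]
2. A_y = -20  [line 15·x + 14·y + 430 = 0 ∩ |AC|² = 317]
   → A = (-10, -20)
3. D_x = -10  [D is the reflection of B across A]
4. D_y = -33  [D is the reflection of B across A]
   → D = (-10, -33)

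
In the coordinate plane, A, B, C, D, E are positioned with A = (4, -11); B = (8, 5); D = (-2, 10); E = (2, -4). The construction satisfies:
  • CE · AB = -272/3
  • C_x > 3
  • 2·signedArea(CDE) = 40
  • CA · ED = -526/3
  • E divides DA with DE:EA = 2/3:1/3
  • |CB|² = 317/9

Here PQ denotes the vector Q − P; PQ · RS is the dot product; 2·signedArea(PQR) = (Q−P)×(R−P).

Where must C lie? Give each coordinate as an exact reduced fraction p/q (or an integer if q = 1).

C = (10/3, 4/3)

1. C_x = 10/3  [CA · ED = -526/3 ∩ 2·signedArea(CDE) = 40]
2. C_y = 4/3  [CA · ED = -526/3 ∩ 2·signedArea(CDE) = 40]
   → C = (10/3, 4/3)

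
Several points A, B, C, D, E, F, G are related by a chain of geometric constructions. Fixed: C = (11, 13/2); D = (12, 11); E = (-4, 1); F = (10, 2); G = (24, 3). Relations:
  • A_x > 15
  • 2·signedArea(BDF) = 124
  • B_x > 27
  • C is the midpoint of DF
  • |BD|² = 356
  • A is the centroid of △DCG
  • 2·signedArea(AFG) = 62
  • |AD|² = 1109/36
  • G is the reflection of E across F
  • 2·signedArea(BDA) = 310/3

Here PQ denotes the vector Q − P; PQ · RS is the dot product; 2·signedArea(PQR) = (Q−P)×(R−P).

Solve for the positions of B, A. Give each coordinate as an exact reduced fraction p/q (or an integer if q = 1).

1. B_x = 28  [line 9·x + -2·y + -210 = 0 ∩ |BD|² = 356]
2. B_y = 21  [line 9·x + -2·y + -210 = 0 ∩ |BD|² = 356]
   → B = (28, 21)
3. A_x = 47/3  [2·signedArea(BDA) = 310/3 ∩ A is the centroid of △DCG]
4. A_y = 41/6  [2·signedArea(BDA) = 310/3 ∩ A is the centroid of △DCG]
   → A = (47/3, 41/6)

A = (47/3, 41/6)
B = (28, 21)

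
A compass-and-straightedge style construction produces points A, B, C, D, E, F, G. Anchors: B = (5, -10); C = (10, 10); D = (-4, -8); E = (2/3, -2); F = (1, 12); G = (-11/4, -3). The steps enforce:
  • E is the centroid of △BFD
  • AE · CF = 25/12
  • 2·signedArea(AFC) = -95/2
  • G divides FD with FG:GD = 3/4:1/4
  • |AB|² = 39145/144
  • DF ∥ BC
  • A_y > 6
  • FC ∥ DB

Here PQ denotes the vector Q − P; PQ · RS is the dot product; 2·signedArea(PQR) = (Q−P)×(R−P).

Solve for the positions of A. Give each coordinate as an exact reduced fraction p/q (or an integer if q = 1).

1. A_x = 11/4  [2·signedArea(AFC) = -95/2 ∩ AE · CF = 25/12]
2. A_y = 19/3  [2·signedArea(AFC) = -95/2 ∩ AE · CF = 25/12]
   → A = (11/4, 19/3)

A = (11/4, 19/3)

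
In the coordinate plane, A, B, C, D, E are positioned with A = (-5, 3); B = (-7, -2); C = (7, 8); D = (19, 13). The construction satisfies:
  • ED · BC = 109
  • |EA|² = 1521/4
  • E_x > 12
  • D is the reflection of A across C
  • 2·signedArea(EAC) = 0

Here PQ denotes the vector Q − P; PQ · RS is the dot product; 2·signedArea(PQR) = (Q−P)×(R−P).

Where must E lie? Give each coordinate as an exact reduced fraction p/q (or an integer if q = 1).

1. E_x = 13  [2·signedArea(EAC) = 0 ∩ ED · BC = 109]
2. E_y = 21/2  [2·signedArea(EAC) = 0 ∩ ED · BC = 109]
   → E = (13, 21/2)

E = (13, 21/2)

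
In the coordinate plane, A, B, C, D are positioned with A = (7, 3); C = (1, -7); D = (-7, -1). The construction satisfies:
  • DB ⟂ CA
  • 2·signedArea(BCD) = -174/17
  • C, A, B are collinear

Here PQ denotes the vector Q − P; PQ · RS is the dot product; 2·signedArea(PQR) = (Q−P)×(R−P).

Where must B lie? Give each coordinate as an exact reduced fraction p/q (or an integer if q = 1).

1. B_x = 26/17  [C, A, B are collinear ∩ DB ⟂ CA]
2. B_y = -104/17  [C, A, B are collinear ∩ DB ⟂ CA]
   → B = (26/17, -104/17)

B = (26/17, -104/17)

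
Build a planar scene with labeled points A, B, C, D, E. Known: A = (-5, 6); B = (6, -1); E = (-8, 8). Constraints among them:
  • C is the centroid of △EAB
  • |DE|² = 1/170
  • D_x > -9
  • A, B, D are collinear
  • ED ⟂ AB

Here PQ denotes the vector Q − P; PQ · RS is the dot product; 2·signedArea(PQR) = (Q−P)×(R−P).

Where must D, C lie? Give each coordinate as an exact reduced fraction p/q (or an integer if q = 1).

C = (-7/3, 13/3)
D = (-1367/170, 1349/170)

1. D_x = -1367/170  [A, B, D are collinear ∩ ED ⟂ AB]
2. D_y = 1349/170  [A, B, D are collinear ∩ ED ⟂ AB]
   → D = (-1367/170, 1349/170)
3. C_x = -7/3  [C is the centroid of △EAB]
4. C_y = 13/3  [C is the centroid of △EAB]
   → C = (-7/3, 13/3)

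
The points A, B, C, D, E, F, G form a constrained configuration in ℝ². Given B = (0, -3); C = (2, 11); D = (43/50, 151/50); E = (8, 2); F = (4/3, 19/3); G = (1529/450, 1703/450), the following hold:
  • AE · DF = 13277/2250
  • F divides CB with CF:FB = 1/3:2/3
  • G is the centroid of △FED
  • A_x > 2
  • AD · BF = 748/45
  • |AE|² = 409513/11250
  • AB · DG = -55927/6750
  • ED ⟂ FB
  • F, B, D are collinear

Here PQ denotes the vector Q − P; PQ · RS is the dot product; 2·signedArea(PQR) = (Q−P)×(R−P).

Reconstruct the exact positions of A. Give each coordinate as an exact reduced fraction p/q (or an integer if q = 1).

1. A_x = 1529/750  [AB · DG = -55927/6750 ∩ AE · DF = 13277/2250]
2. A_y = 803/750  [AB · DG = -55927/6750 ∩ AE · DF = 13277/2250]
   → A = (1529/750, 803/750)

A = (1529/750, 803/750)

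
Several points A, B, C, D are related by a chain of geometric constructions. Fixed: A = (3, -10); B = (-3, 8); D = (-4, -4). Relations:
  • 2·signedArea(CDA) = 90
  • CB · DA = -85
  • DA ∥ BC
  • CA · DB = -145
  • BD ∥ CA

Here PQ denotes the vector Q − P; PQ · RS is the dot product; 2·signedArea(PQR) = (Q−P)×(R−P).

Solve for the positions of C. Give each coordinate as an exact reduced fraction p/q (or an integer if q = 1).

C = (4, 2)

1. C_x = 4  [BD ∥ CA ∩ DA ∥ BC]
2. C_y = 2  [BD ∥ CA ∩ DA ∥ BC]
   → C = (4, 2)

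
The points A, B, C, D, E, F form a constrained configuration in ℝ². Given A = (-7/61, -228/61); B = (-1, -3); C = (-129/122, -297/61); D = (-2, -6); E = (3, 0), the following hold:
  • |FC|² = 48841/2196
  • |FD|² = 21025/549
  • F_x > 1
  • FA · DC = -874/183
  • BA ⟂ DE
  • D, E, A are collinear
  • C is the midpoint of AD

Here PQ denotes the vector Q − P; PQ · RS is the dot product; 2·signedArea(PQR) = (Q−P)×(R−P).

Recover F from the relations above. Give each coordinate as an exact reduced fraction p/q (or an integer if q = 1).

1. F_x = 359/183  [line -115/122·x + -69/61·y + 161/366 = 0 ∩ |FC|² = 48841/2196]
2. F_y = -76/61  [line -115/122·x + -69/61·y + 161/366 = 0 ∩ |FC|² = 48841/2196]
   → F = (359/183, -76/61)

F = (359/183, -76/61)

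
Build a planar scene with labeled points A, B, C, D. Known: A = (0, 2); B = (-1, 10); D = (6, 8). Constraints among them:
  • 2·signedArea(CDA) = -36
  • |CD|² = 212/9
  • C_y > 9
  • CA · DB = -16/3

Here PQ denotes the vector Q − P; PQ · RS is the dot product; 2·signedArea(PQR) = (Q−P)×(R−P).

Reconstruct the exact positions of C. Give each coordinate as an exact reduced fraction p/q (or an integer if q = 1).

1. C_x = 4/3  [CA · DB = -16/3 ∩ 2·signedArea(CDA) = -36]
2. C_y = 28/3  [CA · DB = -16/3 ∩ 2·signedArea(CDA) = -36]
   → C = (4/3, 28/3)

C = (4/3, 28/3)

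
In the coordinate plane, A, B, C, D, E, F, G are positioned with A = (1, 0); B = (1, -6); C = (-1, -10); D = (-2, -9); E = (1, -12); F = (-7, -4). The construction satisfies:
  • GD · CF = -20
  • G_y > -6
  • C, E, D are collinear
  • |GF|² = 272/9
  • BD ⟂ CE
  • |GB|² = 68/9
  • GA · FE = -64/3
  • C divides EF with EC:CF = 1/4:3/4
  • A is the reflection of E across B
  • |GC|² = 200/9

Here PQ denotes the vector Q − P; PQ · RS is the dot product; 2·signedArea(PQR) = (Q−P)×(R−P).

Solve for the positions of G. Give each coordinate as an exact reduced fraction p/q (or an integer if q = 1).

G = (-5/3, -16/3)

1. G_x = -5/3  [line 6·x + -6·y + -22 = 0 ∩ |GC|² = 200/9]
2. G_y = -16/3  [line 6·x + -6·y + -22 = 0 ∩ |GC|² = 200/9]
   → G = (-5/3, -16/3)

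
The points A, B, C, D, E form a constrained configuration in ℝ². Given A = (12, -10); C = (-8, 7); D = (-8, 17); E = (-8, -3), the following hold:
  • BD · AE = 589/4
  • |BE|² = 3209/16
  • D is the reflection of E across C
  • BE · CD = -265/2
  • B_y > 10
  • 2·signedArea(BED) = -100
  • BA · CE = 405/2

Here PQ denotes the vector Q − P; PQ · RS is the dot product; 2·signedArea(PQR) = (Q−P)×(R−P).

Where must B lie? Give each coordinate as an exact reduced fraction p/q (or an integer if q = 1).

1. B_x = -3  [BA · CE = 405/2 ∩ 2·signedArea(BED) = -100]
2. B_y = 41/4  [BA · CE = 405/2 ∩ 2·signedArea(BED) = -100]
   → B = (-3, 41/4)

B = (-3, 41/4)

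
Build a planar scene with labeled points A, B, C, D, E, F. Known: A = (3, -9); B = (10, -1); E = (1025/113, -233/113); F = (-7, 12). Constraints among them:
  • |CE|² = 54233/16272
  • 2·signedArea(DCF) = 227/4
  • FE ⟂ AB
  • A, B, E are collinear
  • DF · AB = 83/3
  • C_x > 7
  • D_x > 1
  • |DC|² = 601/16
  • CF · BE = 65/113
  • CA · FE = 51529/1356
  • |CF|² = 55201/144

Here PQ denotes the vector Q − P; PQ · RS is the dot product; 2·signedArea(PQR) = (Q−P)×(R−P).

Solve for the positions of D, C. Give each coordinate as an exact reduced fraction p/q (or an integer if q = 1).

1. C_x = 8  [CF · BE = 65/113 ∩ CA · FE = 51529/1356]
2. C_y = -7/12  [CF · BE = 65/113 ∩ CA · FE = 51529/1356]
   → C = (8, -7/12)
3. D_x = 2  [2·signedArea(DCF) = 227/4 ∩ DF · AB = 83/3]
4. D_y = 2/3  [2·signedArea(DCF) = 227/4 ∩ DF · AB = 83/3]
   → D = (2, 2/3)

C = (8, -7/12)
D = (2, 2/3)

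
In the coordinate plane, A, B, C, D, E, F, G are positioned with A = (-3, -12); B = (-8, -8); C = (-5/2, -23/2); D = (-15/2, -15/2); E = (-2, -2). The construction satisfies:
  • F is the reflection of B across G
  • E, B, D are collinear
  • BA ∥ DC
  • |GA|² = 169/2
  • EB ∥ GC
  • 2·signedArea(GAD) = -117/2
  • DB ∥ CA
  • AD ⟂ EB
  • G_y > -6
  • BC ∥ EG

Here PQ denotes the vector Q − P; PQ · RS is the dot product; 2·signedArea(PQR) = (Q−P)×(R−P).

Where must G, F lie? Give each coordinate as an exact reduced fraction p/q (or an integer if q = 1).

F = (15, -3)
G = (7/2, -11/2)

1. G_x = 7/2  [EB ∥ GC ∩ BC ∥ EG]
2. G_y = -11/2  [EB ∥ GC ∩ BC ∥ EG]
   → G = (7/2, -11/2)
3. F_x = 15  [F is the reflection of B across G]
4. F_y = -3  [F is the reflection of B across G]
   → F = (15, -3)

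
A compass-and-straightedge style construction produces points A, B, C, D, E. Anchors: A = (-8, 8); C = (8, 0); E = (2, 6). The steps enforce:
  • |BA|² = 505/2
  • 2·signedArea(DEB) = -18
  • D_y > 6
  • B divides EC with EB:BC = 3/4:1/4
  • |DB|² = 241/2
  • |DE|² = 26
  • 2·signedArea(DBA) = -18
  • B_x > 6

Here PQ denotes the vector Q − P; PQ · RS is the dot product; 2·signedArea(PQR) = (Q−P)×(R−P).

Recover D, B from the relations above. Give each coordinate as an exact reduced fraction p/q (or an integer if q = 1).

B = (13/2, 3/2)
D = (-3, 7)

1. B_x = 13/2  [B divides EC with EB:BC = 3/4:1/4]
2. B_y = 3/2  [B divides EC with EB:BC = 3/4:1/4]
   → B = (13/2, 3/2)
3. D_x = -3  [2·signedArea(DEB) = -18 ∩ 2·signedArea(DBA) = -18]
4. D_y = 7  [2·signedArea(DEB) = -18 ∩ 2·signedArea(DBA) = -18]
   → D = (-3, 7)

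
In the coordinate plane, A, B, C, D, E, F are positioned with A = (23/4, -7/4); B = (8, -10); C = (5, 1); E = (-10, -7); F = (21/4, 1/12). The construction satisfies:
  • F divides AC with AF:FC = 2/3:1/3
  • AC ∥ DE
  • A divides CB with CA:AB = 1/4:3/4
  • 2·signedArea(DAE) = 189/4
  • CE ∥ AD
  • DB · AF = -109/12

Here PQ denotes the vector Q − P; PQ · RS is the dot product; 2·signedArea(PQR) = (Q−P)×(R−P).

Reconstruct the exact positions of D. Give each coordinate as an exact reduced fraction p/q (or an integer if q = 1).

D = (-37/4, -39/4)

1. D_x = -37/4  [AC ∥ DE ∩ CE ∥ AD]
2. D_y = -39/4  [AC ∥ DE ∩ CE ∥ AD]
   → D = (-37/4, -39/4)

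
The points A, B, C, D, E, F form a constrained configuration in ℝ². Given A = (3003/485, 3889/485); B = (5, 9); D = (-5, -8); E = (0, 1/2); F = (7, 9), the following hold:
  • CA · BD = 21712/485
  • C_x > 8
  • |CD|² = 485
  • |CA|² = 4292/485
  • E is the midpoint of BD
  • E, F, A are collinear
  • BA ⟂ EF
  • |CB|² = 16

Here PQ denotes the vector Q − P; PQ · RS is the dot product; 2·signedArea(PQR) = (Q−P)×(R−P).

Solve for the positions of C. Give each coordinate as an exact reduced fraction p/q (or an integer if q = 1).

C = (9, 9)

1. C_x = 9  [line 10·x + 17·y + -243 = 0 ∩ |CA|² = 4292/485]
2. C_y = 9  [line 10·x + 17·y + -243 = 0 ∩ |CA|² = 4292/485]
   → C = (9, 9)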